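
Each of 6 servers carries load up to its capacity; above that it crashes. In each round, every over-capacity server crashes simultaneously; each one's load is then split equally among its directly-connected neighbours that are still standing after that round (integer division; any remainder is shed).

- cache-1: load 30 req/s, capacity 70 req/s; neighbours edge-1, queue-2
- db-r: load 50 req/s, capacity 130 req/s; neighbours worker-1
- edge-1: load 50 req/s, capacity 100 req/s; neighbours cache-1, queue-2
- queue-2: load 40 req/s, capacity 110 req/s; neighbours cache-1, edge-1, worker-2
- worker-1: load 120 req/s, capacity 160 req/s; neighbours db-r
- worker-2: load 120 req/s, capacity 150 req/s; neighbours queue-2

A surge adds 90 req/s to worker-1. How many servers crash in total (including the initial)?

Round 1 — worker-1 at 210 > 160. worker-1 crashes.
  worker-1 sheds 210 req/s to db-r: 210 each.
    db-r: 50+210 = 260 > 130
Round 2 — db-r crashes.
  db-r sheds 260 req/s: no online neighbours, lost.
No further crashes.

2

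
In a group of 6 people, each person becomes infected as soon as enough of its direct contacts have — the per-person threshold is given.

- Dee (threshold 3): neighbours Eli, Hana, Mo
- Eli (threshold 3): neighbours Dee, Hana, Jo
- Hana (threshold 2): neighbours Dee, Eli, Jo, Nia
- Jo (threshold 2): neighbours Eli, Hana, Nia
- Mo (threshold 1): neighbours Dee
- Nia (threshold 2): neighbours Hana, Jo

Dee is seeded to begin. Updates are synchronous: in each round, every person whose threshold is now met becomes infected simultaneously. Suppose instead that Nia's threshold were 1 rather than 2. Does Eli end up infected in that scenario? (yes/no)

no

With Nia's threshold at 1:
Round 1 — Dee becomes infected (initial).
Round 2 — checking thresholds:
  Eli: 1 of 3 neighbours < 3, not yet.
  Hana: 1 of 4 neighbours < 2, not yet.
  Mo: 1 of 1 neighbours ≥ 1, becomes infected.
Round 3 — no new infections; cascade stops.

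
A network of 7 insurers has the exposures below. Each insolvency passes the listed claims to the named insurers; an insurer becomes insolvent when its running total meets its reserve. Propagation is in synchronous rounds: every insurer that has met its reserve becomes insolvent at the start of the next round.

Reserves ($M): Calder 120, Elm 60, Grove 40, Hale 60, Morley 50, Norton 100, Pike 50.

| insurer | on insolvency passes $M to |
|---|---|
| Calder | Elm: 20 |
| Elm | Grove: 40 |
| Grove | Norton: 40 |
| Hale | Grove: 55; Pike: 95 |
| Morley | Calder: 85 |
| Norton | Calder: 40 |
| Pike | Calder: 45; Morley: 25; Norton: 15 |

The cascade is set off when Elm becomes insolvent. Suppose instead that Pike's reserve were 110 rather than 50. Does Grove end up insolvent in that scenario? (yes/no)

With Pike's reserve at 110:
Round 1 — Elm becomes insolvent (initial).
  Grove: +40 → 40 ≥ 40
Round 2 — Grove becomes insolvent.
  Norton: +40 → 40 < 100
No further insolvencies.

yes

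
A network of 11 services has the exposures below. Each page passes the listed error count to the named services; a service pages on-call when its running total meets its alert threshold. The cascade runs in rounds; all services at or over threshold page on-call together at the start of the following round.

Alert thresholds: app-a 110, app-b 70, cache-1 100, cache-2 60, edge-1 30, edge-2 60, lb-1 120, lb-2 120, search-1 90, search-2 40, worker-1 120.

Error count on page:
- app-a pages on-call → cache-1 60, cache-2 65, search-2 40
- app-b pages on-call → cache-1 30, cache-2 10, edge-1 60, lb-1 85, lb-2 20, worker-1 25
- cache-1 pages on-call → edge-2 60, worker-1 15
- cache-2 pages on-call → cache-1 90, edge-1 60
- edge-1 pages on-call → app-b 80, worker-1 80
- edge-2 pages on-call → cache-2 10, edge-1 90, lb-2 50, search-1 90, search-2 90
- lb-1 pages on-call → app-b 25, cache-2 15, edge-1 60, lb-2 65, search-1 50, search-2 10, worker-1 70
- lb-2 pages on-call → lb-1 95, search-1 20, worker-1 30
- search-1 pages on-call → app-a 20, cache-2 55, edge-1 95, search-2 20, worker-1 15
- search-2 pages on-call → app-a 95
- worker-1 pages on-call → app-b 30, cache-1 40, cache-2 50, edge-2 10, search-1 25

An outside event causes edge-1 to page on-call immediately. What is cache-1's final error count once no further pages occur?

30

Round 1 — edge-1 pages on-call (initial).
  app-b: +80 → 80 ≥ 70
  worker-1: +80 → 80 < 120
Round 2 — app-b pages on-call.
  cache-1: +30 → 30 < 100
  cache-2: +10 → 10 < 60
  lb-1: +85 → 85 < 120
  lb-2: +20 → 20 < 120
  worker-1: +25 → 105 < 120
No further pages.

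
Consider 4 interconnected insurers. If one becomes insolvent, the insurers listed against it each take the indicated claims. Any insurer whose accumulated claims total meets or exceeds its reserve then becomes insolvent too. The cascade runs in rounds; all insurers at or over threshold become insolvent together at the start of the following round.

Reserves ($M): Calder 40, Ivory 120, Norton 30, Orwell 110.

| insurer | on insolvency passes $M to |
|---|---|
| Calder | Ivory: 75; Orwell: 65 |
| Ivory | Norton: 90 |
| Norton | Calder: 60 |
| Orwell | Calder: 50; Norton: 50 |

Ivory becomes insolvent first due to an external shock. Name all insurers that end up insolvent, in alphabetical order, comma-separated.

Calder, Ivory, Norton

Round 1 — Ivory becomes insolvent (initial).
  Norton: +90 → 90 ≥ 30
Round 2 — Norton becomes insolvent.
  Calder: +60 → 60 ≥ 40
Round 3 — Calder becomes insolvent.
  Orwell: +65 → 65 < 110
No further insolvencies.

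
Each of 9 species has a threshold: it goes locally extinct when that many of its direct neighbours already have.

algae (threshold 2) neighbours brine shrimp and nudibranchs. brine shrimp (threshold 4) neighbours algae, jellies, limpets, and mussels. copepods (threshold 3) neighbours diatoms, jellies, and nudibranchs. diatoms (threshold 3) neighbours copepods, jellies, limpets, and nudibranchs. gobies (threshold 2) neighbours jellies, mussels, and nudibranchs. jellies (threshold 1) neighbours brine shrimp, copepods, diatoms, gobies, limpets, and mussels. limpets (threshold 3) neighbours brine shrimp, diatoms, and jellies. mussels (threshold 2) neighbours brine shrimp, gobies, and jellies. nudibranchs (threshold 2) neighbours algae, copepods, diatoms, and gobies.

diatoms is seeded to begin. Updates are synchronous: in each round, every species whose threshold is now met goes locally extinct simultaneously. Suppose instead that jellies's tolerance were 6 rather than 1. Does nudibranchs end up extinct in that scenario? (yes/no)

With jellies's tolerance at 6:
Round 1 — diatoms goes locally extinct (initial).
Round 2 — no new extinctions; cascade stops.

no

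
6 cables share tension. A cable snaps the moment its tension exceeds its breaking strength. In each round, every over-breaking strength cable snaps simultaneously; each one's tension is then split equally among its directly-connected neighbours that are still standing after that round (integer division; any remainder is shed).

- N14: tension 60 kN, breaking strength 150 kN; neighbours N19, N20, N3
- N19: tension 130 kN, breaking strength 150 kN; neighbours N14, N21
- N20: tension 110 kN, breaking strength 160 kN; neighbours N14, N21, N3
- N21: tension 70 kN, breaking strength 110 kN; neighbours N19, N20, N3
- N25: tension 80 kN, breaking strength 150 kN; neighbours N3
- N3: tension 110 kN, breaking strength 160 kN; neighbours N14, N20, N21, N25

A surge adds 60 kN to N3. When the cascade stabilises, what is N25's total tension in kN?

Round 1 — N3 at 170 > 160. N3 snaps.
  N3 sheds 170 kN to N14, N20, N21, N25: 42 each (2 lost).
    N14: 60+42 = 102 ≤ 150
    N20: 110+42 = 152 ≤ 160
    N21: 70+42 = 112 > 110
    N25: 80+42 = 122 ≤ 150
Round 2 — N21 snaps.
  N21 sheds 112 kN to N19, N20: 56 each.
    N19: 130+56 = 186 > 150
    N20: 152+56 = 208 > 160
Round 3 — N19, N20 snap.
  N19 sheds 186 kN to N14: 186 each.
    N14: 102+186 = 288 > 150
  N20 sheds 208 kN to N14: 208 each.
    N14: 288+208 = 496 > 150
Round 4 — N14 snaps.
  N14 sheds 496 kN: no online neighbours, lost.
No further breaks.

122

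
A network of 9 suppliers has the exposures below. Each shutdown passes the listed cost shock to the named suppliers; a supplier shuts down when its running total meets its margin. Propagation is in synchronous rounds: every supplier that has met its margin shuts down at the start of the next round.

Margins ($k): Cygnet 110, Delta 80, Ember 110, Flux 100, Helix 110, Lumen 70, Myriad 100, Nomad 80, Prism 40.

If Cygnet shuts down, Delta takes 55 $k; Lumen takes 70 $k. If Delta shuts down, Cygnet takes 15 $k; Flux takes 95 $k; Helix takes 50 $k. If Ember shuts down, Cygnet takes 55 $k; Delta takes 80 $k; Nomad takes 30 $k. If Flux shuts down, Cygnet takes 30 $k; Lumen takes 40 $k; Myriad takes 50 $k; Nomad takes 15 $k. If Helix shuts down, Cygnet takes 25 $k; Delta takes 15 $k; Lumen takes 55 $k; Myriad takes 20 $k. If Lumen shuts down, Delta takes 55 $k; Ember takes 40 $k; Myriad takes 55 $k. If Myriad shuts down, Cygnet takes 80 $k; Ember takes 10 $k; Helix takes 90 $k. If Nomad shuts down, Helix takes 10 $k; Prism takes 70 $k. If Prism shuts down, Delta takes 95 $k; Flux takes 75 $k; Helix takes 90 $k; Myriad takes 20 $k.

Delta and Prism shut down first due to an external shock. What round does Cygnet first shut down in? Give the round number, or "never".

Round 1 — Delta, Prism shut down (initial).
  Cygnet: +15 → 15 < 110
  Flux: +95+75 → 170 ≥ 100
  Helix: +50+90 → 140 ≥ 110
  Myriad: +20 → 20 < 100
Round 2 — Flux, Helix shut down.
  Cygnet: +30+25 → 70 < 110
  Lumen: +40+55 → 95 ≥ 70
  Myriad: +50+20 → 90 < 100
  Nomad: +15 → 15 < 80
Round 3 — Lumen shuts down.
  Ember: +40 → 40 < 110
  Myriad: +55 → 145 ≥ 100
Round 4 — Myriad shuts down.
  Cygnet: +80 → 150 ≥ 110
  Ember: +10 → 50 < 110
Round 5 — Cygnet shuts down.
No further shutdowns.

5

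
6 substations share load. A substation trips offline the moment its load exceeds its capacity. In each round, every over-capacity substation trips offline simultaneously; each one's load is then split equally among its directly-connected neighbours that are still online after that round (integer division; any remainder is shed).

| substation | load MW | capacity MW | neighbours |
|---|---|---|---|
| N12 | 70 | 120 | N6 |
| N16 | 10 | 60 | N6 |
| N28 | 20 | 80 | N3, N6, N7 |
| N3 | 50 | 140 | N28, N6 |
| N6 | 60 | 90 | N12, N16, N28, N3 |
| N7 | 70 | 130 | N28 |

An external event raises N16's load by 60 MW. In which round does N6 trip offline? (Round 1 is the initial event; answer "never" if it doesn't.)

Round 1 — N16 at 70 > 60. N16 trips offline.
  N16 sheds 70 MW to N6: 70 each.
    N6: 60+70 = 130 > 90
Round 2 — N6 trips offline.
  N6 sheds 130 MW to N12, N28, N3: 43 each (1 lost).
    N12: 70+43 = 113 ≤ 120
    N28: 20+43 = 63 ≤ 80
    N3: 50+43 = 93 ≤ 140
No further trips.

2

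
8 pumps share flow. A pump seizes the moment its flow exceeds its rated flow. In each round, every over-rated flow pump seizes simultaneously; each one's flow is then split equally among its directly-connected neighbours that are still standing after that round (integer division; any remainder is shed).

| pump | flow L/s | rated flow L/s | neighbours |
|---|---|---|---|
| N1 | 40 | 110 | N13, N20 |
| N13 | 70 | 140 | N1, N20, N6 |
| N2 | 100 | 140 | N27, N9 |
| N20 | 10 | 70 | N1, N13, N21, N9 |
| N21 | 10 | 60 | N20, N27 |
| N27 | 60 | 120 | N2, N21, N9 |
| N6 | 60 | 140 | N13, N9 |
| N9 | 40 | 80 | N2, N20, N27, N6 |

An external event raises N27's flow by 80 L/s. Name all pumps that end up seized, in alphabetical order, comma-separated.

N2, N27, N9

Round 1 — N27 at 140 > 120. N27 seizes.
  N27 sheds 140 L/s to N2, N21, N9: 46 each (2 lost).
    N2: 100+46 = 146 > 140
    N21: 10+46 = 56 ≤ 60
    N9: 40+46 = 86 > 80
Round 2 — N2, N9 seize.
  N2 sheds 146 L/s: no online neighbours, lost.
  N9 sheds 86 L/s to N20, N6: 43 each.
    N20: 10+43 = 53 ≤ 70
    N6: 60+43 = 103 ≤ 140
No further seizures.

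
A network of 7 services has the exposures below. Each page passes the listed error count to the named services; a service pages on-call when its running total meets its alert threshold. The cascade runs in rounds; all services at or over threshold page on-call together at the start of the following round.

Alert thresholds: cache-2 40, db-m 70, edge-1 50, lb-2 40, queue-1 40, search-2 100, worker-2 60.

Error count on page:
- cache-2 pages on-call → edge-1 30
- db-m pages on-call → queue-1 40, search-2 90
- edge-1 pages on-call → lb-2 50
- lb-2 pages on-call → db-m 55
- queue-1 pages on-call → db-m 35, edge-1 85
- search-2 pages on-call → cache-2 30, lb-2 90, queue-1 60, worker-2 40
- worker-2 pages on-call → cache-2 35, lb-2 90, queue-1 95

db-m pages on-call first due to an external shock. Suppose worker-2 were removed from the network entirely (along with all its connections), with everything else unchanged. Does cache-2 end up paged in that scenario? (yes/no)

no

With worker-2 removed:
Round 1 — db-m pages on-call (initial).
  queue-1: +40 → 40 ≥ 40
  search-2: +90 → 90 < 100
Round 2 — queue-1 pages on-call.
  edge-1: +85 → 85 ≥ 50
Round 3 — edge-1 pages on-call.
  lb-2: +50 → 50 ≥ 40
Round 4 — lb-2 pages on-call.
No further pages.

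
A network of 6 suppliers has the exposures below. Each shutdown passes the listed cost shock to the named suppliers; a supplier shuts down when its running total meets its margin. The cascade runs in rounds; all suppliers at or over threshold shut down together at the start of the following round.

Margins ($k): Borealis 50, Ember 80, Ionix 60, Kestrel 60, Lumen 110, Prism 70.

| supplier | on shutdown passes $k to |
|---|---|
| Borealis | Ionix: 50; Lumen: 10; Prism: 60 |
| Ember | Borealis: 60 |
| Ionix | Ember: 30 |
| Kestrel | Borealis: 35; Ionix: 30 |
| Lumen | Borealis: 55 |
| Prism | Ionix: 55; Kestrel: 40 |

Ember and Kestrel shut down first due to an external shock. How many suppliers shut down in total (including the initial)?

Round 1 — Ember, Kestrel shut down (initial).
  Borealis: +60+35 → 95 ≥ 50
  Ionix: +30 → 30 < 60
Round 2 — Borealis shuts down.
  Ionix: +50 → 80 ≥ 60
  Lumen: +10 → 10 < 110
  Prism: +60 → 60 < 70
Round 3 — Ionix shuts down.
No further shutdowns.

4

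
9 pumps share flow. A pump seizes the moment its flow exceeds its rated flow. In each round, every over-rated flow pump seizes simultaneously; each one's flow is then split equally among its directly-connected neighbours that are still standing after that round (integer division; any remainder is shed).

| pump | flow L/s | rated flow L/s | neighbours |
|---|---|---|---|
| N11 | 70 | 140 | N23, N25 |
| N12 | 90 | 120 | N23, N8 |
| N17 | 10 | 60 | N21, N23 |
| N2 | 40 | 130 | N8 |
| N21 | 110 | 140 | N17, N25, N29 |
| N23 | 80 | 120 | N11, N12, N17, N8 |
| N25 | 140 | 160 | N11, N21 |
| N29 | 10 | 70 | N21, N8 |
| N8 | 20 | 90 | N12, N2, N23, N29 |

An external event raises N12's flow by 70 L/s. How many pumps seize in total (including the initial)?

8

Round 1 — N12 at 160 > 120. N12 seizes.
  N12 sheds 160 L/s to N23, N8: 80 each.
    N23: 80+80 = 160 > 120
    N8: 20+80 = 100 > 90
Round 2 — N23, N8 seize.
  N23 sheds 160 L/s to N11, N17: 80 each.
    N11: 70+80 = 150 > 140
    N17: 10+80 = 90 > 60
  N8 sheds 100 L/s to N2, N29: 50 each.
    N2: 40+50 = 90 ≤ 130
    N29: 10+50 = 60 ≤ 70
Round 3 — N11, N17 seize.
  N11 sheds 150 L/s to N25: 150 each.
    N25: 140+150 = 290 > 160
  N17 sheds 90 L/s to N21: 90 each.
    N21: 110+90 = 200 > 140
Round 4 — N21, N25 seize.
  N21 sheds 200 L/s to N29: 200 each.
    N29: 60+200 = 260 > 70
  N25 sheds 290 L/s: no online neighbours, lost.
Round 5 — N29 seizes.
  N29 sheds 260 L/s: no online neighbours, lost.
No further seizures.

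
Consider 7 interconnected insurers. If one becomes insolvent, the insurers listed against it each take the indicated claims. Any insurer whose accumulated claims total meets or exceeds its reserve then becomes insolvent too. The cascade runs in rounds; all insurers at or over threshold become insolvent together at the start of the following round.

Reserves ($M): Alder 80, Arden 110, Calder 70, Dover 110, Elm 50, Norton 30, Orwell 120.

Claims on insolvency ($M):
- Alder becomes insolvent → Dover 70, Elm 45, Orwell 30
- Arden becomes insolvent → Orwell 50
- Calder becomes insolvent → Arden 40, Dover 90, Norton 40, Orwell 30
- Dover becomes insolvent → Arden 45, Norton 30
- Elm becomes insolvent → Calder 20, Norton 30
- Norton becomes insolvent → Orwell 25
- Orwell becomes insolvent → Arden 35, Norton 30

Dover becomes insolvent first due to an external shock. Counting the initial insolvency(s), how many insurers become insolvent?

2

Round 1 — Dover becomes insolvent (initial).
  Arden: +45 → 45 < 110
  Norton: +30 → 30 ≥ 30
Round 2 — Norton becomes insolvent.
  Orwell: +25 → 25 < 120
No further insolvencies.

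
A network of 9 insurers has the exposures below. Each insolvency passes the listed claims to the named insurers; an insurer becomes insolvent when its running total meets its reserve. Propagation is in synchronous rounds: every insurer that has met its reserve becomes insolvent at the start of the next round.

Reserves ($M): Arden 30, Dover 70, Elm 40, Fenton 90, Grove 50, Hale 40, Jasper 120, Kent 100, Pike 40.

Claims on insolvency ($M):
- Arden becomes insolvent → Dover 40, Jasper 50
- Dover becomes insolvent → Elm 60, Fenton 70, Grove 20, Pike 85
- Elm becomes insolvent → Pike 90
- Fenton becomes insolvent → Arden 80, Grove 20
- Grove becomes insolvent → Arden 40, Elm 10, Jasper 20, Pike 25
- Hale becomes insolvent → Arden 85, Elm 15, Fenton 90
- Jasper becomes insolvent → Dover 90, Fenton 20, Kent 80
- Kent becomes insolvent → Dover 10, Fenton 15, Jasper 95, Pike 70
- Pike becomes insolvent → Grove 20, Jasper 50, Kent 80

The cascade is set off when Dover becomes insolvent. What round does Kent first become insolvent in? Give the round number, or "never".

never

Round 1 — Dover becomes insolvent (initial).
  Elm: +60 → 60 ≥ 40
  Fenton: +70 → 70 < 90
  Grove: +20 → 20 < 50
  Pike: +85 → 85 ≥ 40
Round 2 — Elm, Pike become insolvent.
  Grove: +20 → 40 < 50
  Jasper: +50 → 50 < 120
  Kent: +80 → 80 < 100
No further insolvencies.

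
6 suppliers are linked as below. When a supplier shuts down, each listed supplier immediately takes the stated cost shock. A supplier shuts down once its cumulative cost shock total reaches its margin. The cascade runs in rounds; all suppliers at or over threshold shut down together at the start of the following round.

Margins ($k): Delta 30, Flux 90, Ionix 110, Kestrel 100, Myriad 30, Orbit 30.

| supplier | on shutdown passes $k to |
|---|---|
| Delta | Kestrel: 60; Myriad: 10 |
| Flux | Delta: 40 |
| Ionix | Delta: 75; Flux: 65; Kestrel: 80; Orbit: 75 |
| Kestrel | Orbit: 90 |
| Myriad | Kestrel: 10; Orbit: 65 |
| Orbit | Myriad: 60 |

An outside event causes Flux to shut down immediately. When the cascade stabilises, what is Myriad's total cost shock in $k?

10

Round 1 — Flux shuts down (initial).
  Delta: +40 → 40 ≥ 30
Round 2 — Delta shuts down.
  Kestrel: +60 → 60 < 100
  Myriad: +10 → 10 < 30
No further shutdowns.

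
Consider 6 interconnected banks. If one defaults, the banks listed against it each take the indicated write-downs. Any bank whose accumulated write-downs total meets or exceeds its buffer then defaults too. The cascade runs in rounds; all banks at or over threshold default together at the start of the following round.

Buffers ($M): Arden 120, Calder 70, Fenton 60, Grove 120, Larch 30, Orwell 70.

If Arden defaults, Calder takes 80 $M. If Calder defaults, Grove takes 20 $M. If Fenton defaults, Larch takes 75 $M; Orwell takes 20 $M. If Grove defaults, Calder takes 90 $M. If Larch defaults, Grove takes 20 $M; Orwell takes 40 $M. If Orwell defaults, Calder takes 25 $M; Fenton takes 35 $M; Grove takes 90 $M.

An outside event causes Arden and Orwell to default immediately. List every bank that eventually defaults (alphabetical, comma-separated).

Round 1 — Arden, Orwell default (initial).
  Calder: +80+25 → 105 ≥ 70
  Fenton: +35 → 35 < 60
  Grove: +90 → 90 < 120
Round 2 — Calder defaults.
  Grove: +20 → 110 < 120
No further defaults.

Arden, Calder, Orwell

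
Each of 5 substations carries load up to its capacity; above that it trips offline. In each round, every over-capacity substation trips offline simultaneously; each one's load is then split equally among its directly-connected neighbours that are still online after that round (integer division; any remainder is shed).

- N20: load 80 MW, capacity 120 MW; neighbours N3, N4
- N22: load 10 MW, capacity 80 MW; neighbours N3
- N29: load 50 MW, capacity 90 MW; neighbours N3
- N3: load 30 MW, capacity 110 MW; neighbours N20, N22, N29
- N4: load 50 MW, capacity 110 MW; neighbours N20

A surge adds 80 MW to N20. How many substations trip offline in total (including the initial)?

2

Round 1 — N20 at 160 > 120. N20 trips offline.
  N20 sheds 160 MW to N3, N4: 80 each.
    N3: 30+80 = 110 ≤ 110
    N4: 50+80 = 130 > 110
Round 2 — N4 trips offline.
  N4 sheds 130 MW: no online neighbours, lost.
No further trips.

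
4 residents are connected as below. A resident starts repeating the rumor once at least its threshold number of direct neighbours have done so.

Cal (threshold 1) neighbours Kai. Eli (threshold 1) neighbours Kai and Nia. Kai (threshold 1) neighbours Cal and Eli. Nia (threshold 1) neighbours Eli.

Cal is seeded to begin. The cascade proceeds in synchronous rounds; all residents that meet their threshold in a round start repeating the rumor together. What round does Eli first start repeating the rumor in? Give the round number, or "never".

Round 1 — Cal starts repeating the rumor (initial).
Round 2 — checking thresholds:
  Kai: 1 of 2 neighbours ≥ 1, starts repeating the rumor.
Round 3 — checking thresholds:
  Eli: 1 of 2 neighbours ≥ 1, starts repeating the rumor.
Round 4 — checking thresholds:
  Nia: 1 of 1 neighbours ≥ 1, starts repeating the rumor.
Round 5 — no new spreads; cascade stops.

3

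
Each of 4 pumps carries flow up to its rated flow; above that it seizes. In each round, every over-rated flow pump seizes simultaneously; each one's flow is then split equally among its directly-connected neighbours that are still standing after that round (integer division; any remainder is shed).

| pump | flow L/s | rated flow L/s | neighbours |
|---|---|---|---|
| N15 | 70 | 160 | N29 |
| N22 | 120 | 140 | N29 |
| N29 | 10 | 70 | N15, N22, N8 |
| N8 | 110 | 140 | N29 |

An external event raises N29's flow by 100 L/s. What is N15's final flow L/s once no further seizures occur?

Round 1 — N29 at 110 > 70. N29 seizes.
  N29 sheds 110 L/s to N15, N22, N8: 36 each (2 lost).
    N15: 70+36 = 106 ≤ 160
    N22: 120+36 = 156 > 140
    N8: 110+36 = 146 > 140
Round 2 — N22, N8 seize.
  N22 sheds 156 L/s: no online neighbours, lost.
  N8 sheds 146 L/s: no online neighbours, lost.
No further seizures.

106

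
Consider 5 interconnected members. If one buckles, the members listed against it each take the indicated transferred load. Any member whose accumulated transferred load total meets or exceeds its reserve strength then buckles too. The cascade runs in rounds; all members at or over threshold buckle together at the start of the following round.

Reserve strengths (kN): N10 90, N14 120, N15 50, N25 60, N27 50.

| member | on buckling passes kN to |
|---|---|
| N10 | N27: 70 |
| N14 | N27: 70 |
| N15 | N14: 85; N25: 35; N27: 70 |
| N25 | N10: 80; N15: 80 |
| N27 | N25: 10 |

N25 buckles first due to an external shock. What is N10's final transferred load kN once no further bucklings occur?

80

Round 1 — N25 buckles (initial).
  N10: +80 → 80 < 90
  N15: +80 → 80 ≥ 50
Round 2 — N15 buckles.
  N14: +85 → 85 < 120
  N27: +70 → 70 ≥ 50
Round 3 — N27 buckles.
No further bucklings.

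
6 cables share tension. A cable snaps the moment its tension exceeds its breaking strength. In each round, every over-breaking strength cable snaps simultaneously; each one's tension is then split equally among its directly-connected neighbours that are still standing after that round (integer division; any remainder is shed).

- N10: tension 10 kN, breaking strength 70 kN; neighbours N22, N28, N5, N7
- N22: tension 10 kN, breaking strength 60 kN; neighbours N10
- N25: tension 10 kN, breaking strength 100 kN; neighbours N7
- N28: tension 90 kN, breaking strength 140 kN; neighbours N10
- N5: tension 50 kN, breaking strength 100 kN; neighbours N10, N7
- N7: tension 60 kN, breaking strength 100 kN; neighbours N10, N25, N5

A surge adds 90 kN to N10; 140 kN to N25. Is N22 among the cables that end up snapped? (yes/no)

no

Round 1 — N10 at 100 > 70; N25 at 150 > 100. N10, N25 snap.
  N10 sheds 100 kN to N22, N28, N5, N7: 25 each.
    N22: 10+25 = 35 ≤ 60
    N28: 90+25 = 115 ≤ 140
    N5: 50+25 = 75 ≤ 100
    N7: 60+25 = 85 ≤ 100
  N25 sheds 150 kN to N7: 150 each.
    N7: 85+150 = 235 > 100
Round 2 — N7 snaps.
  N7 sheds 235 kN to N5: 235 each.
    N5: 75+235 = 310 > 100
Round 3 — N5 snaps.
  N5 sheds 310 kN: no online neighbours, lost.
No further breaks.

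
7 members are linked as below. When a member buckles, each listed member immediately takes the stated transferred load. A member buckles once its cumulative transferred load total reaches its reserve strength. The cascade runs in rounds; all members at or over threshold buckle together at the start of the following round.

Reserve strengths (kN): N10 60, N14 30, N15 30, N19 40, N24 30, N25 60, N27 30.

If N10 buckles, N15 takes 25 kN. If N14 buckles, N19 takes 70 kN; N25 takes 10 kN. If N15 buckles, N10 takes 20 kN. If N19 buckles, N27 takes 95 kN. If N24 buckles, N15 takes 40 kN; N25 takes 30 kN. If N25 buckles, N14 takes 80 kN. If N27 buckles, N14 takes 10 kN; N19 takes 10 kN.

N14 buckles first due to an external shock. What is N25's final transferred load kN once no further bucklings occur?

Round 1 — N14 buckles (initial).
  N19: +70 → 70 ≥ 40
  N25: +10 → 10 < 60
Round 2 — N19 buckles.
  N27: +95 → 95 ≥ 30
Round 3 — N27 buckles.
No further bucklings.

10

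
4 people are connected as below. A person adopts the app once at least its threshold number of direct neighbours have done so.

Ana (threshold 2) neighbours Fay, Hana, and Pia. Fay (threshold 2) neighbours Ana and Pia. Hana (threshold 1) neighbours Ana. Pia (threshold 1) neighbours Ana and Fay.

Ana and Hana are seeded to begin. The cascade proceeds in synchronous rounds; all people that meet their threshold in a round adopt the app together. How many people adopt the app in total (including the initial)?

4

Round 1 — Ana, Hana adopt the app (initial).
Round 2 — checking thresholds:
  Fay: 1 of 2 neighbours < 2, not yet.
  Pia: 1 of 2 neighbours ≥ 1, adopts the app.
Round 3 — checking thresholds:
  Fay: 2 of 2 neighbours ≥ 2, adopts the app.
Round 4 — no new adoptions; cascade stops.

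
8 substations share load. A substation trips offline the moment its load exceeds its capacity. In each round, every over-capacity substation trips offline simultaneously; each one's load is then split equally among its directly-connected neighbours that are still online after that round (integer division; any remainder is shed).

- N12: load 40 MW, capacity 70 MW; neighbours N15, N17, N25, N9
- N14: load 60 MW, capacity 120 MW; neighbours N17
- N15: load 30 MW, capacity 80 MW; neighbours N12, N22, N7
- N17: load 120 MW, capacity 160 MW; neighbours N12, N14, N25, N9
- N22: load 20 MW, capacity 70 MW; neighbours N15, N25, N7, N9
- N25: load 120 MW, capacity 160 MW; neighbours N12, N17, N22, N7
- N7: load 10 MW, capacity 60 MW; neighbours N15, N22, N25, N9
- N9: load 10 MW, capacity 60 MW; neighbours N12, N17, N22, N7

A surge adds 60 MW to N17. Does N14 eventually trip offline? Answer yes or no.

Round 1 — N17 at 180 > 160. N17 trips offline.
  N17 sheds 180 MW to N12, N14, N25, N9: 45 each.
    N12: 40+45 = 85 > 70
    N14: 60+45 = 105 ≤ 120
    N25: 120+45 = 165 > 160
    N9: 10+45 = 55 ≤ 60
Round 2 — N12, N25 trip offline.
  N12 sheds 85 MW to N15, N9: 42 each (1 lost).
    N15: 30+42 = 72 ≤ 80
    N9: 55+42 = 97 > 60
  N25 sheds 165 MW to N22, N7: 82 each (1 lost).
    N22: 20+82 = 102 > 70
    N7: 10+82 = 92 > 60
Round 3 — N22, N7, N9 trip offline.
  N22 sheds 102 MW to N15: 102 each.
    N15: 72+102 = 174 > 80
  N7 sheds 92 MW to N15: 92 each.
    N15: 174+92 = 266 > 80
  N9 sheds 97 MW: no online neighbours, lost.
Round 4 — N15 trips offline.
  N15 sheds 266 MW: no online neighbours, lost.
No further trips.

no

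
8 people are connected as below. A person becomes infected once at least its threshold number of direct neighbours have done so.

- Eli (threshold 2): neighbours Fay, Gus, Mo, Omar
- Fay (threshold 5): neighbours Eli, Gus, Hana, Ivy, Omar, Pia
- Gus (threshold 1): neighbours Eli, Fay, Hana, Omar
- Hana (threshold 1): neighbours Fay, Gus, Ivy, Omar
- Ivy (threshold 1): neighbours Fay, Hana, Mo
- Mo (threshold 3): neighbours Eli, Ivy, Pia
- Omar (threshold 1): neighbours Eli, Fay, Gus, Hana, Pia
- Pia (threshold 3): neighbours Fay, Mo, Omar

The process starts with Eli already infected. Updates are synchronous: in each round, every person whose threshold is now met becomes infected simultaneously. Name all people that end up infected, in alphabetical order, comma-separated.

Round 1 — Eli becomes infected (initial).
Round 2 — checking thresholds:
  Fay: 1 of 6 neighbours < 5, below threshold.
  Gus: 1 of 4 neighbours ≥ 1, becomes infected.
  Mo: 1 of 3 neighbours < 3, below threshold.
  Omar: 1 of 5 neighbours ≥ 1, becomes infected.
Round 3 — checking thresholds:
  Fay: 3 of 6 neighbours < 5, below threshold.
  Hana: 2 of 4 neighbours ≥ 1, becomes infected.
  Mo: 1 of 3 neighbours < 3, below threshold.
  Pia: 1 of 3 neighbours < 3, below threshold.
Round 4 — checking thresholds:
  Fay: 4 of 6 neighbours < 5, below threshold.
  Ivy: 1 of 3 neighbours ≥ 1, becomes infected.
  Mo: 1 of 3 neighbours < 3, below threshold.
  Pia: 1 of 3 neighbours < 3, below threshold.
Round 5 — checking thresholds:
  Fay: 5 of 6 neighbours ≥ 5, becomes infected.
  Mo: 2 of 3 neighbours < 3, below threshold.
  Pia: 1 of 3 neighbours < 3, below threshold.
Round 6 — no new infections; cascade stops.

Eli, Fay, Gus, Hana, Ivy, Omar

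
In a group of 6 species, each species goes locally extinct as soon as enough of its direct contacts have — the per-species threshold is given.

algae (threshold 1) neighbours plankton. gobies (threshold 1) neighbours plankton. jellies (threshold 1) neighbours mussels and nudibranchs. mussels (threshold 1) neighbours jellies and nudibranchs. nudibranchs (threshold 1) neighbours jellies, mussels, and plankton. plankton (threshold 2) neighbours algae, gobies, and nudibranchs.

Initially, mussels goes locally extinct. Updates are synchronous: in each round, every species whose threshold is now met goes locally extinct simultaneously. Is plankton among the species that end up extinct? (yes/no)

no

Round 1 — mussels goes locally extinct (initial).
Round 2 — checking thresholds:
  jellies: 1 of 2 neighbours ≥ 1, goes locally extinct.
  nudibranchs: 1 of 3 neighbours ≥ 1, goes locally extinct.
Round 3 — no new extinctions; cascade stops.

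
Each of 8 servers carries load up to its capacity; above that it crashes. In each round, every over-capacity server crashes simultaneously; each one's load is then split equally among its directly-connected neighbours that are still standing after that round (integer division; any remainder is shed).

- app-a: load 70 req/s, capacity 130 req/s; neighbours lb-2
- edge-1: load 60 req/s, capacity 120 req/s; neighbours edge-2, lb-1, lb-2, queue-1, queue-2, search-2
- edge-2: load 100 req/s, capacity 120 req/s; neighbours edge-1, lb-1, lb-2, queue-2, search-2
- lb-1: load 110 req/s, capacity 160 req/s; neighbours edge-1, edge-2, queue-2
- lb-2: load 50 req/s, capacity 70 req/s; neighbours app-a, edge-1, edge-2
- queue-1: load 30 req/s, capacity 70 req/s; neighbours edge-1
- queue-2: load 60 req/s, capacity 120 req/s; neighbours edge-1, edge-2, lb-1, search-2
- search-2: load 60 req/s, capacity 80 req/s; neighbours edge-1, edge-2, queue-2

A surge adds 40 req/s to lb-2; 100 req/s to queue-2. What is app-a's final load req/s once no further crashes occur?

100

Round 1 — lb-2 at 90 > 70; queue-2 at 160 > 120. lb-2, queue-2 crash.
  lb-2 sheds 90 req/s to app-a, edge-1, edge-2: 30 each.
    app-a: 70+30 = 100 ≤ 130
    edge-1: 60+30 = 90 ≤ 120
    edge-2: 100+30 = 130 > 120
  queue-2 sheds 160 req/s to edge-1, edge-2, lb-1, search-2: 40 each.
    edge-1: 90+40 = 130 > 120
    edge-2: 130+40 = 170 > 120
    lb-1: 110+40 = 150 ≤ 160
    search-2: 60+40 = 100 > 80
Round 2 — edge-1, edge-2, search-2 crash.
  edge-1 sheds 130 req/s to lb-1, queue-1: 65 each.
    lb-1: 150+65 = 215 > 160
    queue-1: 30+65 = 95 > 70
  edge-2 sheds 170 req/s to lb-1: 170 each.
    lb-1: 215+170 = 385 > 160
  search-2 sheds 100 req/s: no online neighbours, lost.
Round 3 — lb-1, queue-1 crash.
  lb-1 sheds 385 req/s: no online neighbours, lost.
  queue-1 sheds 95 req/s: no online neighbours, lost.
No further crashes.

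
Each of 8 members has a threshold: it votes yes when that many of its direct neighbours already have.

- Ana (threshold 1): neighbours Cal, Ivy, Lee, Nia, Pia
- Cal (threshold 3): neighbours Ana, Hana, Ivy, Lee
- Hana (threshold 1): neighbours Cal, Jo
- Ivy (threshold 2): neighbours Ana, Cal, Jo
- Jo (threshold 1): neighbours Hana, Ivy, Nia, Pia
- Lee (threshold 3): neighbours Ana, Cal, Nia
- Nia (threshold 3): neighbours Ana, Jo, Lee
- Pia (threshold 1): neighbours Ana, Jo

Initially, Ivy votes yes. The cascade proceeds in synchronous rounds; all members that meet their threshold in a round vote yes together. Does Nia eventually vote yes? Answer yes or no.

no

Round 1 — Ivy votes yes (initial).
Round 2 — checking thresholds:
  Ana: 1 of 5 neighbours ≥ 1, votes yes.
  Cal: 1 of 4 neighbours < 3, holds.
  Jo: 1 of 4 neighbours ≥ 1, votes yes.
Round 3 — checking thresholds:
  Cal: 2 of 4 neighbours < 3, holds.
  Hana: 1 of 2 neighbours ≥ 1, votes yes.
  Lee: 1 of 3 neighbours < 3, holds.
  Nia: 2 of 3 neighbours < 3, holds.
  Pia: 2 of 2 neighbours ≥ 1, votes yes.
Round 4 — checking thresholds:
  Cal: 3 of 4 neighbours ≥ 3, votes yes.
  Lee: 1 of 3 neighbours < 3, holds.
  Nia: 2 of 3 neighbours < 3, holds.
Round 5 — no new yes votes; cascade stops.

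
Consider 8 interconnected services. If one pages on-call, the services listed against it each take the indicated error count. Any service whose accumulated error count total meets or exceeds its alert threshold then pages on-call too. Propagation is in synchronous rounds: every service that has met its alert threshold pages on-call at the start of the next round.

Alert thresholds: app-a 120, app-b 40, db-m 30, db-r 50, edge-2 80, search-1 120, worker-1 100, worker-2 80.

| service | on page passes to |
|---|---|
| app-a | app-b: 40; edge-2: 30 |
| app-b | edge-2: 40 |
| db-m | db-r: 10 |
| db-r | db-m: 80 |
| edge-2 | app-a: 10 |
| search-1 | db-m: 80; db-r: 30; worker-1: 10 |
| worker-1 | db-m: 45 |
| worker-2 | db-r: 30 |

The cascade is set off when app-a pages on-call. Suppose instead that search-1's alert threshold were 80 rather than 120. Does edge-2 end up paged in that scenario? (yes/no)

no

With search-1's alert threshold at 80:
Round 1 — app-a pages on-call (initial).
  app-b: +40 → 40 ≥ 40
  edge-2: +30 → 30 < 80
Round 2 — app-b pages on-call.
  edge-2: +40 → 70 < 80
No further pages.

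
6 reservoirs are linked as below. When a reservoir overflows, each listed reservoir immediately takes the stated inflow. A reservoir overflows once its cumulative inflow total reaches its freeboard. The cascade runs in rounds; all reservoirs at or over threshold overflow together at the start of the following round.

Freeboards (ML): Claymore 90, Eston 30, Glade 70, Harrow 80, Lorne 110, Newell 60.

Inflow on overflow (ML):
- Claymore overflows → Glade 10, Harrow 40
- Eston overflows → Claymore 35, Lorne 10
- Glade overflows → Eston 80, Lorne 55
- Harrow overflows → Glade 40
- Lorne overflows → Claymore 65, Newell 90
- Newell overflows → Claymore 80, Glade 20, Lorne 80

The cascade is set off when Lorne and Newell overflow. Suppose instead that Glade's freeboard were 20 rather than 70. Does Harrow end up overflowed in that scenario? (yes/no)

With Glade's freeboard at 20:
Round 1 — Lorne, Newell overflow (initial).
  Claymore: +65+80 → 145 ≥ 90
  Glade: +20 → 20 ≥ 20
Round 2 — Claymore, Glade overflow.
  Eston: +80 → 80 ≥ 30
  Harrow: +40 → 40 < 80
Round 3 — Eston overflows.
No further overflows.

no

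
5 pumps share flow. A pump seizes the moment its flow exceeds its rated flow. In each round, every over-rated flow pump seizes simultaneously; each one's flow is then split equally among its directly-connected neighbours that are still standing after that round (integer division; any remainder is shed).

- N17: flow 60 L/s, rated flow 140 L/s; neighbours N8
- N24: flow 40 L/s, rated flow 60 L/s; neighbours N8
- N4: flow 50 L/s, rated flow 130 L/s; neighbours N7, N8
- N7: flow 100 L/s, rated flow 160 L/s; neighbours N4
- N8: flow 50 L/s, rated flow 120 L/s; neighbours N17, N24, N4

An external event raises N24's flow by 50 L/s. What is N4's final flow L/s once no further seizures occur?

120

Round 1 — N24 at 90 > 60. N24 seizes.
  N24 sheds 90 L/s to N8: 90 each.
    N8: 50+90 = 140 > 120
Round 2 — N8 seizes.
  N8 sheds 140 L/s to N17, N4: 70 each.
    N17: 60+70 = 130 ≤ 140
    N4: 50+70 = 120 ≤ 130
No further seizures.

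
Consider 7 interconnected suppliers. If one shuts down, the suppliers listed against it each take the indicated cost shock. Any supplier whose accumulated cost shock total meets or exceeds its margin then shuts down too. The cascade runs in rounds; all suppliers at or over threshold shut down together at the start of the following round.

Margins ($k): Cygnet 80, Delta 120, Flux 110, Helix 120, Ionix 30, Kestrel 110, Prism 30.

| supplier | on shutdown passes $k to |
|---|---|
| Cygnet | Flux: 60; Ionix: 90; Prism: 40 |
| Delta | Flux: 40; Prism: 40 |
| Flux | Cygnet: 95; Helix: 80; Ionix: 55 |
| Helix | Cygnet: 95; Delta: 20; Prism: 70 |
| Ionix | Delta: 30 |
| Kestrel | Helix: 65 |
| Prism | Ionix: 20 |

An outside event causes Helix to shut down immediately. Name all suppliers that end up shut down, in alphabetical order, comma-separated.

Round 1 — Helix shuts down (initial).
  Cygnet: +95 → 95 ≥ 80
  Delta: +20 → 20 < 120
  Prism: +70 → 70 ≥ 30
Round 2 — Cygnet, Prism shut down.
  Flux: +60 → 60 < 110
  Ionix: +90+20 → 110 ≥ 30
Round 3 — Ionix shuts down.
  Delta: +30 → 50 < 120
No further shutdowns.

Cygnet, Helix, Ionix, Prism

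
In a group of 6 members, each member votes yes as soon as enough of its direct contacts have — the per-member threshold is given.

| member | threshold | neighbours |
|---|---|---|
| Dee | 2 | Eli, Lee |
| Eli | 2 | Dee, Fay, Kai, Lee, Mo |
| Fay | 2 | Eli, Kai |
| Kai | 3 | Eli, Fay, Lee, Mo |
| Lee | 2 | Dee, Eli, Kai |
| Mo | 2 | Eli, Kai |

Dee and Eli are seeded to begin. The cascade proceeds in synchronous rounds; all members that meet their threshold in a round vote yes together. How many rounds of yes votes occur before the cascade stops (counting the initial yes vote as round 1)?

Round 1 — Dee, Eli vote yes (initial).
Round 2 — checking thresholds:
  Fay: 1 of 2 neighbours < 2, holds.
  Kai: 1 of 4 neighbours < 3, holds.
  Lee: 2 of 3 neighbours ≥ 2, votes yes.
  Mo: 1 of 2 neighbours < 2, holds.
Round 3 — no new yes votes; cascade stops.

2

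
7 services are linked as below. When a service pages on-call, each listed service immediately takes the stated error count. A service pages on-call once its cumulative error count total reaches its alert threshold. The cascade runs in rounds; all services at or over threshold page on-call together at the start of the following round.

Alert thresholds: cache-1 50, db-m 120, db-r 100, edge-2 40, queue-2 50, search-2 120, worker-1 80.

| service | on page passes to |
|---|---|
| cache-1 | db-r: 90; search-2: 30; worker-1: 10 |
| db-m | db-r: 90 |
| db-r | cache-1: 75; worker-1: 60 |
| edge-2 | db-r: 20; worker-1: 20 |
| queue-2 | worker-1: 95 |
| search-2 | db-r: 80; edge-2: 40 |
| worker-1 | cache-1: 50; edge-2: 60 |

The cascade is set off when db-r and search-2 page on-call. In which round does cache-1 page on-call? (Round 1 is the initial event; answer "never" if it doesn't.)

2

Round 1 — db-r, search-2 page on-call (initial).
  cache-1: +75 → 75 ≥ 50
  edge-2: +40 → 40 ≥ 40
  worker-1: +60 → 60 < 80
Round 2 — cache-1, edge-2 page on-call.
  worker-1: +10+20 → 90 ≥ 80
Round 3 — worker-1 pages on-call.
No further pages.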